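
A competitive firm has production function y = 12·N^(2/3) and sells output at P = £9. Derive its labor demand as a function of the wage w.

MP_N = (2/3)·12·N^(-1/3) = 8·N^(-1/3).
Setting P·MP_N = w: 72·N^(-1/3) = w.
Solving for N: N^(-1/3) = w/72, so N = (72/w)^(3).

N(w) = 373248/w³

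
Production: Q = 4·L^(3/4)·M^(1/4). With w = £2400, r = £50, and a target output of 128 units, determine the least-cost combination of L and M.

L* = 16, M* = 256

Cost minimization requires the marginal rate of technical substitution to equal the input-price ratio: MP_L/MP_M = w/r.
Here MP_L/MP_M = (3/4)·(M/L)/(1/4) = 3·(M/L). Setting this equal to 2400/50 = 48 gives M = 16L.
Substituting into Q = 128: 4·L^(3/4)·(16L)^(1/4) = 128.
Solving, L = 16 and M = 256.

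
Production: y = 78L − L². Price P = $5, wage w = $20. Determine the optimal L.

L* = 37

The marginal product of L is MP_L = 78 − 2L.
A price-taking firm hires until the value of the marginal product equals the wage: P·MP_L = w, so 5·(78 − 2L) = 20.
Then 78 − 2L = 4, giving L = 37.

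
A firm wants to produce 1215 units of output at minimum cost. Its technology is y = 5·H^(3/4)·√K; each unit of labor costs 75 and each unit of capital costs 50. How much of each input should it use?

Cost minimization requires the marginal rate of technical substitution to equal the input-price ratio: MP_H/MP_K = w/r.
Here MP_H/MP_K = (3/4)·(K/H)/(1/2) = 1.5·(K/H). Setting this equal to 75/50 = 1.5 gives K = H.
Substituting into y = 1215: 5·H^(3/4)·(H)^(1/2) = 1215.
Solving, H = 81 and K = 81.

H* = 81, K* = 81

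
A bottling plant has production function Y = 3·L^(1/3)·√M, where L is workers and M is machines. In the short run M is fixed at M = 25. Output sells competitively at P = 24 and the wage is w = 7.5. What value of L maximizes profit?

L* = 64

With M = 25, MP_L = (1/3)·3·L^(-2/3)·25^(1/2) = 5·L^(-2/3).
Profit maximization for a price taker requires P·MP_L = w: 24·5·L^(-2/3) = 7.5.
So L^(-2/3) = 0.0625, which gives L = 64.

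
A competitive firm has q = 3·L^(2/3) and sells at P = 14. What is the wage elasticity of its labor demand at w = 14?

MP_L = (2/3)·3·L^(-1/3), so P·MP_L = w gives 28·L^(-1/3) = w.
Solving, L(w) = (28/w)^(3). This is a constant-elasticity form: L ∝ w^(−3), so ε = −3.

ε = -3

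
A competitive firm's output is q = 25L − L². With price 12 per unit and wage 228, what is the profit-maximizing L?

The marginal product of L is MP_L = 25 − 2L.
A price-taking firm hires until the value of the marginal product equals the wage: P·MP_L = w, so 12·(25 − 2L) = 228.
Then 25 − 2L = 19, giving L = 3.

L* = 3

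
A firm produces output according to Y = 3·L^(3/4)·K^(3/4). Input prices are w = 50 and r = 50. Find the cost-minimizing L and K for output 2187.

Cost minimization requires the marginal rate of technical substitution to equal the input-price ratio: MP_L/MP_K = w/r.
Here MP_L/MP_K = (3/4)·(K/L)/(3/4) = (K/L). Setting this equal to 50/50 = 1 gives K = L.
Substituting into Y = 2187: 3·L^(3/4)·(L)^(3/4) = 2187.
Solving, L = 81 and K = 81.

L* = 81, K* = 81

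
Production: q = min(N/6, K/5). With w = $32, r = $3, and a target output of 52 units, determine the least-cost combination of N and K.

N* = 312, K* = 260

With a fixed-proportions technology, the cost-minimizing bundle uses no slack in either input: N/6 = K/5 = q.
So N = 6·52 = 312 and K = 5·52 = 260.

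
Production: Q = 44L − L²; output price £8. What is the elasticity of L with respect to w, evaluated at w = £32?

From P·MP_L = w with MP_L = 44 − 2L, labor demand is L(w) = (44 − w/8)/2.
dL/dw = −1/(16) = -0.0625.
At w = 32, L = 20, so ε = (dL/dw)·(w/L) = (-0.0625)·(32/20) = -0.1.

ε = -0.1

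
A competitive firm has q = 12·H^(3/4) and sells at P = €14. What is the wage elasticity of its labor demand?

ε = -4

MP_H = (3/4)·12·H^(-1/4), so P·MP_H = w gives 126·H^(-1/4) = w.
Solving, H(w) = (126/w)^(4). This is a constant-elasticity form: H ∝ w^(−4), so ε = −4.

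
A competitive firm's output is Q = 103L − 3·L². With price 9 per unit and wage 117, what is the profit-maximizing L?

The marginal product of L is MP_L = 103 − 6L.
A price-taking firm hires until the value of the marginal product equals the wage: P·MP_L = w, so 9·(103 − 6L) = 117.
Then 103 − 6L = 13, giving L = 15.

L* = 15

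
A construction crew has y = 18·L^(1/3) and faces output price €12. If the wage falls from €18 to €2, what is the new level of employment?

L* = 216

From P·MP_L = w with MP_L = 6·L^(-2/3), the labor demand is L(w) = (72/w)^(3/2).
At w = 18: L = 8. At w = 2: L = 216.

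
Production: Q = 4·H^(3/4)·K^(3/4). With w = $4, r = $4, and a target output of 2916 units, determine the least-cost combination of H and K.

Cost minimization requires the marginal rate of technical substitution to equal the input-price ratio: MP_H/MP_K = w/r.
Here MP_H/MP_K = (3/4)·(K/H)/(3/4) = (K/H). Setting this equal to 4/4 = 1 gives K = H.
Substituting into Q = 2916: 4·H^(3/4)·(H)^(3/4) = 2916.
Solving, H = 81 and K = 81.

H* = 81, K* = 81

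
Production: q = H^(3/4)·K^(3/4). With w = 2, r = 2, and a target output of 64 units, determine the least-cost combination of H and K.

H* = 16, K* = 16

Cost minimization requires the marginal rate of technical substitution to equal the input-price ratio: MP_H/MP_K = w/r.
Here MP_H/MP_K = (3/4)·(K/H)/(3/4) = (K/H). Setting this equal to 2/2 = 1 gives K = H.
Substituting into q = 64: H^(3/4)·(H)^(3/4) = 64.
Solving, H = 16 and K = 16.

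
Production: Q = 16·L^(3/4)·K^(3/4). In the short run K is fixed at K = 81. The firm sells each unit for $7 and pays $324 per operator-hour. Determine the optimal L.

L* = 2401

With K = 81, MP_L = (3/4)·16·L^(-1/4)·81^(3/4) = 324·L^(-1/4).
Profit maximization for a price taker requires P·MP_L = w: 7·324·L^(-1/4) = 324.
So L^(-1/4) = 1/7, which gives L = 2401.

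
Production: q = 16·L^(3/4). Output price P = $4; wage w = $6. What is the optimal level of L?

L* = 4096

MP_L = (3/4)·16·L^(-1/4) = 12·L^(-1/4).
Profit maximization for a price taker requires P·MP_L = w: 4·12·L^(-1/4) = 6.
So L^(-1/4) = 0.125, which gives L = 4096.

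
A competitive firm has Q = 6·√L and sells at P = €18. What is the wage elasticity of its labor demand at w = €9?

ε = -2

MP_L = (1/2)·6·L^(-1/2), so P·MP_L = w gives 54·L^(-1/2) = w.
Solving, L(w) = (54/w)^(2). This is a constant-elasticity form: L ∝ w^(−2), so ε = −2.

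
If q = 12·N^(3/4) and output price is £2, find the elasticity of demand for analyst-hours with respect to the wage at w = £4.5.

MP_N = (3/4)·12·N^(-1/4), so P·MP_N = w gives 18·N^(-1/4) = w.
Solving, N(w) = (18/w)^(4). This is a constant-elasticity form: N ∝ w^(−4), so ε = −4.

ε = -4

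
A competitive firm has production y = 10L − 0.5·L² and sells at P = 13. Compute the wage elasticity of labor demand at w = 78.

ε = -1.5

From P·MP_L = w with MP_L = 10 − L, labor demand is L(w) = 10 − w/13.
dL/dw = −1/(13) = -1/13.
At w = 78, L = 4, so ε = (dL/dw)·(w/L) = (-1/13)·(78/4) = -1.5.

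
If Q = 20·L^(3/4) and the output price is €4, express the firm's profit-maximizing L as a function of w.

L(w) = (60/w)^(4)

MP_L = (3/4)·20·L^(-1/4) = 15·L^(-1/4).
Setting P·MP_L = w: 60·L^(-1/4) = w.
Solving for L: L^(-1/4) = w/60, so L = (60/w)^(4).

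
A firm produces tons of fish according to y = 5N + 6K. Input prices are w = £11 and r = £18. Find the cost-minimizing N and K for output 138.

N* = 27.6, K* = 0

The inputs are perfect substitutes, so the firm uses whichever has the lower cost per unit of output.
Cost per unit of output via N is w/5 = 2.2; via K it is r/6 = 3. N is cheaper.
Producing y = 138 with N alone: N = 27.6, K = 0.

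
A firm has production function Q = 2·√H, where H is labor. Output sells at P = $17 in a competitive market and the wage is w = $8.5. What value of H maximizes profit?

H* = 4

MP_H = (1/2)·2·H^(-1/2) = H^(-1/2).
Profit maximization for a price taker requires P·MP_H = w: 17·H^(-1/2) = 8.5.
So H^(-1/2) = 0.5, which gives H = 4.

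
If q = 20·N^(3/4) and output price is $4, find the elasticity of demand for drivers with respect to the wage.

MP_N = (3/4)·20·N^(-1/4), so P·MP_N = w gives 60·N^(-1/4) = w.
Solving, N(w) = (60/w)^(4). This is a constant-elasticity form: N ∝ w^(−4), so ε = −4.

ε = -4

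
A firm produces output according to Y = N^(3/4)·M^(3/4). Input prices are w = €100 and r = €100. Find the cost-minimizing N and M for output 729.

Cost minimization requires the marginal rate of technical substitution to equal the input-price ratio: MP_N/MP_M = w/r.
Here MP_N/MP_M = (3/4)·(M/N)/(3/4) = (M/N). Setting this equal to 100/100 = 1 gives M = N.
Substituting into Y = 729: N^(3/4)·(N)^(3/4) = 729.
Solving, N = 81 and M = 81.

N* = 81, M* = 81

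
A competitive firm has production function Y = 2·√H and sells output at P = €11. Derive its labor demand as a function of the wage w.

H(w) = 121/w²

MP_H = (1/2)·2·H^(-1/2) = H^(-1/2).
Setting P·MP_H = w: 11·H^(-1/2) = w.
Solving for H: H^(-1/2) = w/11, so H = (11/w)^(2).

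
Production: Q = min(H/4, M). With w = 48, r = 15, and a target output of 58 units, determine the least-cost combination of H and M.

With a fixed-proportions technology, the cost-minimizing bundle uses no slack in either input: H/4 = M = Q.
So H = 4·58 = 232 and M = 58.

H* = 232, M* = 58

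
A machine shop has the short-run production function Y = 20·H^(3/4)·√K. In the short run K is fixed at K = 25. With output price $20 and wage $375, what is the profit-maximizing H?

H* = 256

With K = 25, MP_H = (3/4)·20·H^(-1/4)·25^(1/2) = 75·H^(-1/4).
Profit maximization for a price taker requires P·MP_H = w: 20·75·H^(-1/4) = 375.
So H^(-1/4) = 0.25, which gives H = 256.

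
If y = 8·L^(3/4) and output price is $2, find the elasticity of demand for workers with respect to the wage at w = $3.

MP_L = (3/4)·8·L^(-1/4), so P·MP_L = w gives 12·L^(-1/4) = w.
Solving, L(w) = (12/w)^(4). This is a constant-elasticity form: L ∝ w^(−4), so ε = −4.

ε = -4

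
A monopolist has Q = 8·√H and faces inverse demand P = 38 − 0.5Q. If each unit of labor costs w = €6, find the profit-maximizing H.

H* = 16

Marginal revenue from the inverse demand is MR = 38 − Q.
The marginal product is MP_H = 4·H^(-1/2).
A monopolist hires until marginal revenue product equals the wage: MR·MP_H = w.
At H, Q = 8·√H. Substituting and solving: (38 − 8·√H)·4·H^(-1/2) = 6 gives H = 16.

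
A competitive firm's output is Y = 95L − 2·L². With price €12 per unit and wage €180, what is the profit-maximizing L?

The marginal product of L is MP_L = 95 − 4L.
A price-taking firm hires until the value of the marginal product equals the wage: P·MP_L = w, so 12·(95 − 4L) = 180.
Then 95 − 4L = 15, giving L = 20.

L* = 20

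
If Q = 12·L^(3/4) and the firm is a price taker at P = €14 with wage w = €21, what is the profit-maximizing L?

L* = 1296

MP_L = (3/4)·12·L^(-1/4) = 9·L^(-1/4).
Profit maximization for a price taker requires P·MP_L = w: 14·9·L^(-1/4) = 21.
So L^(-1/4) = 1/6, which gives L = 1296.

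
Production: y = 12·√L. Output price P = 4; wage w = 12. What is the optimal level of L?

L* = 4

MP_L = (1/2)·12·L^(-1/2) = 6·L^(-1/2).
Profit maximization for a price taker requires P·MP_L = w: 4·6·L^(-1/2) = 12.
So L^(-1/2) = 0.5, which gives L = 4.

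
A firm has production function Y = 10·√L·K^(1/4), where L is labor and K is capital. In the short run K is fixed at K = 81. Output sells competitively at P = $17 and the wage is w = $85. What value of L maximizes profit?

With K = 81, MP_L = (1/2)·10·L^(-1/2)·81^(1/4) = 15·L^(-1/2).
Profit maximization for a price taker requires P·MP_L = w: 17·15·L^(-1/2) = 85.
So L^(-1/2) = 1/3, which gives L = 9.

L* = 9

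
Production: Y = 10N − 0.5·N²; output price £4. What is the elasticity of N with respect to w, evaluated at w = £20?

From P·MP_N = w with MP_N = 10 − N, labor demand is N(w) = 10 − w/4.
dN/dw = −1/(4) = -0.25.
At w = 20, N = 5, so ε = (dN/dw)·(w/N) = (-0.25)·(20/5) = -1.

ε = -1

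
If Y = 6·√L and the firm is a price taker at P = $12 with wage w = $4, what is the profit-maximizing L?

MP_L = (1/2)·6·L^(-1/2) = 3·L^(-1/2).
Profit maximization for a price taker requires P·MP_L = w: 12·3·L^(-1/2) = 4.
So L^(-1/2) = 1/9, which gives L = 81.

L* = 81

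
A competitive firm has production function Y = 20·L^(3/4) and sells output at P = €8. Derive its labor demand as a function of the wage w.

L(w) = (120/w)^(4)

MP_L = (3/4)·20·L^(-1/4) = 15·L^(-1/4).
Setting P·MP_L = w: 120·L^(-1/4) = w.
Solving for L: L^(-1/4) = w/120, so L = (120/w)^(4).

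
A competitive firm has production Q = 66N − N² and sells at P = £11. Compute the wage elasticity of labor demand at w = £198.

ε = -0.375

From P·MP_N = w with MP_N = 66 − 2N, labor demand is N(w) = (66 − w/11)/2.
dN/dw = −1/(22) = -1/22.
At w = 198, N = 24, so ε = (dN/dw)·(w/N) = (-1/22)·(198/24) = -0.375.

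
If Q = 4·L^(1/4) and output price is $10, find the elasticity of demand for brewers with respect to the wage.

MP_L = (1/4)·4·L^(-3/4), so P·MP_L = w gives 10·L^(-3/4) = w.
Solving, L(w) = (10/w)^(4/3). This is a constant-elasticity form: L ∝ w^(−4/3), so ε = −4/3.

ε = -4/3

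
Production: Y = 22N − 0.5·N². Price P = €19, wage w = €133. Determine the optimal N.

N* = 15

The marginal product of N is MP_N = 22 − N.
A price-taking firm hires until the value of the marginal product equals the wage: P·MP_N = w, so 19·(22 − N) = 133.
Then 22 − N = 7, giving N = 15.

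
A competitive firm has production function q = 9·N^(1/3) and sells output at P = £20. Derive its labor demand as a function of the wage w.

MP_N = (1/3)·9·N^(-2/3) = 3·N^(-2/3).
Setting P·MP_N = w: 60·N^(-2/3) = w.
Solving for N: N^(-2/3) = w/60, so N = (60/w)^(3/2).

N(w) = (60/w)^(3/2)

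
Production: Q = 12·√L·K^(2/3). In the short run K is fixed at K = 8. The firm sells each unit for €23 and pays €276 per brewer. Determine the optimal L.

With K = 8, MP_L = (1/2)·12·L^(-1/2)·8^(2/3) = 24·L^(-1/2).
Profit maximization for a price taker requires P·MP_L = w: 23·24·L^(-1/2) = 276.
So L^(-1/2) = 0.5, which gives L = 4.

L* = 4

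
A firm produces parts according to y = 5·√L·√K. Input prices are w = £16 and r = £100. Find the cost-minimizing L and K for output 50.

L* = 25, K* = 4

Cost minimization requires the marginal rate of technical substitution to equal the input-price ratio: MP_L/MP_K = w/r.
Here MP_L/MP_K = (1/2)·(K/L)/(1/2) = (K/L). Setting this equal to 16/100 = 0.16 gives K = 0.16L.
Substituting into y = 50: 5·L^(1/2)·(0.16L)^(1/2) = 50.
Solving, L = 25 and K = 4.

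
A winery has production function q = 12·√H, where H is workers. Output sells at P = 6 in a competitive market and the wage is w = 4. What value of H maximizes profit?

MP_H = (1/2)·12·H^(-1/2) = 6·H^(-1/2).
Profit maximization for a price taker requires P·MP_H = w: 6·6·H^(-1/2) = 4.
So H^(-1/2) = 1/9, which gives H = 81.

H* = 81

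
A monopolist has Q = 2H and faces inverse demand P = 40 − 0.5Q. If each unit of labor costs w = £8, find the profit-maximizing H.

H* = 18

Marginal revenue from the inverse demand is MR = 40 − Q.
The marginal product is MP_H = 2.
A monopolist hires until marginal revenue product equals the wage: MR·MP_H = w.
(40 − 2H)·2 = 8, so H = 18.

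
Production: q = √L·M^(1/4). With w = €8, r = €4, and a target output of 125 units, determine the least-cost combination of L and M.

Cost minimization requires the marginal rate of technical substitution to equal the input-price ratio: MP_L/MP_M = w/r.
Here MP_L/MP_M = (1/2)·(M/L)/(1/4) = 2·(M/L). Setting this equal to 8/4 = 2 gives M = L.
Substituting into q = 125: L^(1/2)·(L)^(1/4) = 125.
Solving, L = 625 and M = 625.

L* = 625, M* = 625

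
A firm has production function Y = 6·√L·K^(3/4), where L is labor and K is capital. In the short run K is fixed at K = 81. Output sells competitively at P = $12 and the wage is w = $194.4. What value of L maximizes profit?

L* = 25

With K = 81, MP_L = (1/2)·6·L^(-1/2)·81^(3/4) = 81·L^(-1/2).
Profit maximization for a price taker requires P·MP_L = w: 12·81·L^(-1/2) = 194.4.
So L^(-1/2) = 0.2, which gives L = 25.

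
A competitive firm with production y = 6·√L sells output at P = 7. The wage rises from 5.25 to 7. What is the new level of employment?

From P·MP_L = w with MP_L = 3·L^(-1/2), the labor demand is L(w) = (21/w)^(2).
At w = 5.25: L = 16. At w = 7: L = 9.

L* = 9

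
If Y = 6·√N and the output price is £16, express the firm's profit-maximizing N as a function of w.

MP_N = (1/2)·6·N^(-1/2) = 3·N^(-1/2).
Setting P·MP_N = w: 48·N^(-1/2) = w.
Solving for N: N^(-1/2) = w/48, so N = (48/w)^(2).

N(w) = 2304/w²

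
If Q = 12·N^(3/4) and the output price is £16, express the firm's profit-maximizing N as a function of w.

MP_N = (3/4)·12·N^(-1/4) = 9·N^(-1/4).
Setting P·MP_N = w: 144·N^(-1/4) = w.
Solving for N: N^(-1/4) = w/144, so N = (144/w)^(4).

N(w) = (144/w)^(4)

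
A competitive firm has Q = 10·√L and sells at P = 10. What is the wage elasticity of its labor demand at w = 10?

MP_L = (1/2)·10·L^(-1/2), so P·MP_L = w gives 50·L^(-1/2) = w.
Solving, L(w) = (50/w)^(2). This is a constant-elasticity form: L ∝ w^(−2), so ε = −2.

ε = -2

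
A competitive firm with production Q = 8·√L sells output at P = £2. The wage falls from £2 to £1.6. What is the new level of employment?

L* = 25

From P·MP_L = w with MP_L = 4·L^(-1/2), the labor demand is L(w) = (8/w)^(2).
At w = 2: L = 16. At w = 1.6: L = 25.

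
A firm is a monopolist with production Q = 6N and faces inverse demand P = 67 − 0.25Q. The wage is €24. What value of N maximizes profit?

N* = 21

Marginal revenue from the inverse demand is MR = 67 − 0.5Q.
The marginal product is MP_N = 6.
A monopolist hires until marginal revenue product equals the wage: MR·MP_N = w.
(67 − 3N)·6 = 24, so N = 21.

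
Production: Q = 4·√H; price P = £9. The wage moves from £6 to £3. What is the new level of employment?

H* = 36

From P·MP_H = w with MP_H = 2·H^(-1/2), the labor demand is H(w) = (18/w)^(2).
At w = 6: H = 9. At w = 3: H = 36.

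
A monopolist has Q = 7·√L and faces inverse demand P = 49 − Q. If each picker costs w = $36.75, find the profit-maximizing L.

L* = 4

Marginal revenue from the inverse demand is MR = 49 − 2Q.
The marginal product is MP_L = 3.5·L^(-1/2).
A monopolist hires until marginal revenue product equals the wage: MR·MP_L = w.
At L, Q = 7·√L. Substituting and solving: (49 − 14·√L)·3.5·L^(-1/2) = 36.75 gives L = 4.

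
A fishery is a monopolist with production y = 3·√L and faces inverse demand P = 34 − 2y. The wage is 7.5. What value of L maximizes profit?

L* = 4

Marginal revenue from the inverse demand is MR = 34 − 4y.
The marginal product is MP_L = 1.5·L^(-1/2).
A monopolist hires until marginal revenue product equals the wage: MR·MP_L = w.
At L, y = 3·√L. Substituting and solving: (34 − 12·√L)·1.5·L^(-1/2) = 7.5 gives L = 4.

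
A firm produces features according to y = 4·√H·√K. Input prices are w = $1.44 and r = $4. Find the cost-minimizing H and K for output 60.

H* = 25, K* = 9

Cost minimization requires the marginal rate of technical substitution to equal the input-price ratio: MP_H/MP_K = w/r.
Here MP_H/MP_K = (1/2)·(K/H)/(1/2) = (K/H). Setting this equal to 1.44/4 = 0.36 gives K = 0.36H.
Substituting into y = 60: 4·H^(1/2)·(0.36H)^(1/2) = 60.
Solving, H = 25 and K = 9.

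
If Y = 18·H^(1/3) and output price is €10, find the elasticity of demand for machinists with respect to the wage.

ε = -1.5

MP_H = (1/3)·18·H^(-2/3), so P·MP_H = w gives 60·H^(-2/3) = w.
Solving, H(w) = (60/w)^(3/2). This is a constant-elasticity form: H ∝ w^(−3/2), so ε = −3/2.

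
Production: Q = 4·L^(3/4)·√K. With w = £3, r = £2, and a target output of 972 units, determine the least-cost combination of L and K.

L* = 81, K* = 81

Cost minimization requires the marginal rate of technical substitution to equal the input-price ratio: MP_L/MP_K = w/r.
Here MP_L/MP_K = (3/4)·(K/L)/(1/2) = 1.5·(K/L). Setting this equal to 3/2 = 1.5 gives K = L.
Substituting into Q = 972: 4·L^(3/4)·(L)^(1/2) = 972.
Solving, L = 81 and K = 81.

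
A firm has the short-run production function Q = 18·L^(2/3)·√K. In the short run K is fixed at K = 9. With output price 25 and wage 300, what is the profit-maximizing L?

L* = 27

With K = 9, MP_L = (2/3)·18·L^(-1/3)·9^(1/2) = 36·L^(-1/3).
Profit maximization for a price taker requires P·MP_L = w: 25·36·L^(-1/3) = 300.
So L^(-1/3) = 1/3, which gives L = 27.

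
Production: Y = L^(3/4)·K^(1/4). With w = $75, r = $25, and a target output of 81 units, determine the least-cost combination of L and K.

Cost minimization requires the marginal rate of technical substitution to equal the input-price ratio: MP_L/MP_K = w/r.
Here MP_L/MP_K = (3/4)·(K/L)/(1/4) = 3·(K/L). Setting this equal to 75/25 = 3 gives K = L.
Substituting into Y = 81: L^(3/4)·(L)^(1/4) = 81.
Solving, L = 81 and K = 81.

L* = 81, K* = 81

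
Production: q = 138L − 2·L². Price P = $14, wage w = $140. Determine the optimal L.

The marginal product of L is MP_L = 138 − 4L.
A price-taking firm hires until the value of the marginal product equals the wage: P·MP_L = w, so 14·(138 − 4L) = 140.
Then 138 − 4L = 10, giving L = 32.

L* = 32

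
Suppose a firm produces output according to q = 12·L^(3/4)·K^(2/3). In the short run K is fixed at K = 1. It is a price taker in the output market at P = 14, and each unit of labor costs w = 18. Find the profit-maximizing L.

L* = 2401

With K = 1, MP_L = (3/4)·12·L^(-1/4)·1^(2/3) = 9·L^(-1/4).
Profit maximization for a price taker requires P·MP_L = w: 14·9·L^(-1/4) = 18.
So L^(-1/4) = 1/7, which gives L = 2401.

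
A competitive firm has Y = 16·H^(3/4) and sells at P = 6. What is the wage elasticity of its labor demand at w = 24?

ε = -4

MP_H = (3/4)·16·H^(-1/4), so P·MP_H = w gives 72·H^(-1/4) = w.
Solving, H(w) = (72/w)^(4). This is a constant-elasticity form: H ∝ w^(−4), so ε = −4.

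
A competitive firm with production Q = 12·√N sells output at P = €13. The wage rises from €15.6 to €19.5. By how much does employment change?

ΔN = -9

From P·MP_N = w with MP_N = 6·N^(-1/2), the labor demand is N(w) = (78/w)^(2).
At w = 15.6: N = 25. At w = 19.5: N = 16.
ΔN = 16 − 25 = -9.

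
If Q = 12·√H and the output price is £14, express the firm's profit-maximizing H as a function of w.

MP_H = (1/2)·12·H^(-1/2) = 6·H^(-1/2).
Setting P·MP_H = w: 84·H^(-1/2) = w.
Solving for H: H^(-1/2) = w/84, so H = (84/w)^(2).

H(w) = 7056/w²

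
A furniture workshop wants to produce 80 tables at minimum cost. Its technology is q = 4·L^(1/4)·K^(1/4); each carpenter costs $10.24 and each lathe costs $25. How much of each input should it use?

Cost minimization requires the marginal rate of technical substitution to equal the input-price ratio: MP_L/MP_K = w/r.
Here MP_L/MP_K = (1/4)·(K/L)/(1/4) = (K/L). Setting this equal to 10.24/25 = 0.4096 gives K = 0.4096L.
Substituting into q = 80: 4·L^(1/4)·(0.4096L)^(1/4) = 80.
Solving, L = 625 and K = 256.

L* = 625, K* = 256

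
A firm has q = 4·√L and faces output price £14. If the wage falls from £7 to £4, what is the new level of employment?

From P·MP_L = w with MP_L = 2·L^(-1/2), the labor demand is L(w) = (28/w)^(2).
At w = 7: L = 16. At w = 4: L = 49.

L* = 49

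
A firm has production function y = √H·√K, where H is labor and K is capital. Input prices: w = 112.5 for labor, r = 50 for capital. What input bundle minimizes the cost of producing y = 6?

H* = 4, K* = 9

Cost minimization requires the marginal rate of technical substitution to equal the input-price ratio: MP_H/MP_K = w/r.
Here MP_H/MP_K = (1/2)·(K/H)/(1/2) = (K/H). Setting this equal to 112.5/50 = 2.25 gives K = 2.25H.
Substituting into y = 6: H^(1/2)·(2.25H)^(1/2) = 6.
Solving, H = 4 and K = 9.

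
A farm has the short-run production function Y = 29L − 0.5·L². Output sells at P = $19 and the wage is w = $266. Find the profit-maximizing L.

The marginal product of L is MP_L = 29 − L.
A price-taking firm hires until the value of the marginal product equals the wage: P·MP_L = w, so 19·(29 − L) = 266.
Then 29 − L = 14, giving L = 15.

L* = 15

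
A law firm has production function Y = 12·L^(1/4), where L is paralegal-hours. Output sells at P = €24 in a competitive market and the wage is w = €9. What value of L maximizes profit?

L* = 16

MP_L = (1/4)·12·L^(-3/4) = 3·L^(-3/4).
Profit maximization for a price taker requires P·MP_L = w: 24·3·L^(-3/4) = 9.
So L^(-3/4) = 0.125, which gives L = 16.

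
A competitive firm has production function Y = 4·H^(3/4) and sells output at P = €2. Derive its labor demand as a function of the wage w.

MP_H = (3/4)·4·H^(-1/4) = 3·H^(-1/4).
Setting P·MP_H = w: 6·H^(-1/4) = w.
Solving for H: H^(-1/4) = w/6, so H = (6/w)^(4).

H(w) = 1296/w^(4)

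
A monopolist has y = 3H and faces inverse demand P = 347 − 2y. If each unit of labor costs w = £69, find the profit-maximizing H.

Marginal revenue from the inverse demand is MR = 347 − 4y.
The marginal product is MP_H = 3.
A monopolist hires until marginal revenue product equals the wage: MR·MP_H = w.
(347 − 12H)·3 = 69, so H = 27.

H* = 27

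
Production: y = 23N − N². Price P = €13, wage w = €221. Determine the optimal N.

N* = 3

The marginal product of N is MP_N = 23 − 2N.
A price-taking firm hires until the value of the marginal product equals the wage: P·MP_N = w, so 13·(23 − 2N) = 221.
Then 23 − 2N = 17, giving N = 3.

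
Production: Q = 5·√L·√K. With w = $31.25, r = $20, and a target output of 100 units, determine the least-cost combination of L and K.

Cost minimization requires the marginal rate of technical substitution to equal the input-price ratio: MP_L/MP_K = w/r.
Here MP_L/MP_K = (1/2)·(K/L)/(1/2) = (K/L). Setting this equal to 31.25/20 = 1.5625 gives K = 1.5625L.
Substituting into Q = 100: 5·L^(1/2)·(1.5625L)^(1/2) = 100.
Solving, L = 16 and K = 25.

L* = 16, K* = 25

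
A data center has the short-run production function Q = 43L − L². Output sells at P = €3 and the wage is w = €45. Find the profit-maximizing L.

L* = 14

The marginal product of L is MP_L = 43 − 2L.
A price-taking firm hires until the value of the marginal product equals the wage: P·MP_L = w, so 3·(43 − 2L) = 45.
Then 43 − 2L = 15, giving L = 14.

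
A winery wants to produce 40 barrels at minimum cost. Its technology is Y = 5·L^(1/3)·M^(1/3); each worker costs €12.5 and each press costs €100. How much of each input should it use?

L* = 64, M* = 8

Cost minimization requires the marginal rate of technical substitution to equal the input-price ratio: MP_L/MP_M = w/r.
Here MP_L/MP_M = (1/3)·(M/L)/(1/3) = (M/L). Setting this equal to 12.5/100 = 0.125 gives M = 0.125L.
Substituting into Y = 40: 5·L^(1/3)·(0.125L)^(1/3) = 40.
Solving, L = 64 and M = 8.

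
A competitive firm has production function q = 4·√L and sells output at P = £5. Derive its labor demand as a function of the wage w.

MP_L = (1/2)·4·L^(-1/2) = 2·L^(-1/2).
Setting P·MP_L = w: 10·L^(-1/2) = w.
Solving for L: L^(-1/2) = w/10, so L = (10/w)^(2).

L(w) = 100/w²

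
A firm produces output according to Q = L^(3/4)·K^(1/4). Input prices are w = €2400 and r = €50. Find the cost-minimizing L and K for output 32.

Cost minimization requires the marginal rate of technical substitution to equal the input-price ratio: MP_L/MP_K = w/r.
Here MP_L/MP_K = (3/4)·(K/L)/(1/4) = 3·(K/L). Setting this equal to 2400/50 = 48 gives K = 16L.
Substituting into Q = 32: L^(3/4)·(16L)^(1/4) = 32.
Solving, L = 16 and K = 256.

L* = 16, K* = 256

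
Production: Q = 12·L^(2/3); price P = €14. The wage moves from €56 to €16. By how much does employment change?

From P·MP_L = w with MP_L = 8·L^(-1/3), the labor demand is L(w) = (112/w)^(3).
At w = 56: L = 8. At w = 16: L = 343.
ΔL = 343 − 8 = 335.

ΔL = 335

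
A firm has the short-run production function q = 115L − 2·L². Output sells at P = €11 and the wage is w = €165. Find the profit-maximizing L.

L* = 25

The marginal product of L is MP_L = 115 − 4L.
A price-taking firm hires until the value of the marginal product equals the wage: P·MP_L = w, so 11·(115 − 4L) = 165.
Then 115 − 4L = 15, giving L = 25.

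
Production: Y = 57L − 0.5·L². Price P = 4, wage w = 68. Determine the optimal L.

The marginal product of L is MP_L = 57 − L.
A price-taking firm hires until the value of the marginal product equals the wage: P·MP_L = w, so 4·(57 − L) = 68.
Then 57 − L = 17, giving L = 40.

L* = 40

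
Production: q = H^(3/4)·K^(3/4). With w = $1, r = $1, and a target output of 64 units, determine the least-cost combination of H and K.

Cost minimization requires the marginal rate of technical substitution to equal the input-price ratio: MP_H/MP_K = w/r.
Here MP_H/MP_K = (3/4)·(K/H)/(3/4) = (K/H). Setting this equal to 1/1 = 1 gives K = H.
Substituting into q = 64: H^(3/4)·(H)^(3/4) = 64.
Solving, H = 16 and K = 16.

H* = 16, K* = 16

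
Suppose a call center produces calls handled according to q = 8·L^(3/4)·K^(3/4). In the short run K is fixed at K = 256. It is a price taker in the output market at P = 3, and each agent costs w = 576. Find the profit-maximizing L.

With K = 256, MP_L = (3/4)·8·L^(-1/4)·256^(3/4) = 384·L^(-1/4).
Profit maximization for a price taker requires P·MP_L = w: 3·384·L^(-1/4) = 576.
So L^(-1/4) = 0.5, which gives L = 16.

L* = 16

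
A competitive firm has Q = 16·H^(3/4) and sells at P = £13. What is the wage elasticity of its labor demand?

MP_H = (3/4)·16·H^(-1/4), so P·MP_H = w gives 156·H^(-1/4) = w.
Solving, H(w) = (156/w)^(4). This is a constant-elasticity form: H ∝ w^(−4), so ε = −4.

ε = -4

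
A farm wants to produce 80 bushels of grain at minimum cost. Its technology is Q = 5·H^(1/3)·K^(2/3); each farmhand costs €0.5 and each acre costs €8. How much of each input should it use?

H* = 64, K* = 8

Cost minimization requires the marginal rate of technical substitution to equal the input-price ratio: MP_H/MP_K = w/r.
Here MP_H/MP_K = (1/3)·(K/H)/(2/3) = 0.5·(K/H). Setting this equal to 0.5/8 = 0.0625 gives K = 0.125H.
Substituting into Q = 80: 5·H^(1/3)·(0.125H)^(2/3) = 80.
Solving, H = 64 and K = 8.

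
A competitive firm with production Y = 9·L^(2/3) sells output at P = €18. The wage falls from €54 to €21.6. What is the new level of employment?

L* = 125

From P·MP_L = w with MP_L = 6·L^(-1/3), the labor demand is L(w) = (108/w)^(3).
At w = 54: L = 8. At w = 21.6: L = 125.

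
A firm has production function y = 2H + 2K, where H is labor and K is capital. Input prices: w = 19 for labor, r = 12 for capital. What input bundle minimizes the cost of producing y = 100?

H* = 0, K* = 50

The inputs are perfect substitutes, so the firm uses whichever has the lower cost per unit of output.
Cost per unit of output via H is w/2 = 9.5; via K it is r/2 = 6. K is cheaper.
Producing y = 100 with K alone: H = 0, K = 50.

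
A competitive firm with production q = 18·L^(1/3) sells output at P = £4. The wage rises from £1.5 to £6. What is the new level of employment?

L* = 8

From P·MP_L = w with MP_L = 6·L^(-2/3), the labor demand is L(w) = (24/w)^(3/2).
At w = 1.5: L = 64. At w = 6: L = 8.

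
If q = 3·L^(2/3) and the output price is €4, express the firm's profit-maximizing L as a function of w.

MP_L = (2/3)·3·L^(-1/3) = 2·L^(-1/3).
Setting P·MP_L = w: 8·L^(-1/3) = w.
Solving for L: L^(-1/3) = w/8, so L = (8/w)^(3).

L(w) = 512/w³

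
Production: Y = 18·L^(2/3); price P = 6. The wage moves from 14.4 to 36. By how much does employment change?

ΔL = -117

From P·MP_L = w with MP_L = 12·L^(-1/3), the labor demand is L(w) = (72/w)^(3).
At w = 14.4: L = 125. At w = 36: L = 8.
ΔL = 8 − 125 = -117.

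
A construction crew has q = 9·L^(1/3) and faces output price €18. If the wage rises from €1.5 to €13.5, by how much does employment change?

From P·MP_L = w with MP_L = 3·L^(-2/3), the labor demand is L(w) = (54/w)^(3/2).
At w = 1.5: L = 216. At w = 13.5: L = 8.
ΔL = 8 − 216 = -208.

ΔL = -208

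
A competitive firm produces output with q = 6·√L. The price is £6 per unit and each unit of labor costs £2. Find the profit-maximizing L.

MP_L = (1/2)·6·L^(-1/2) = 3·L^(-1/2).
Profit maximization for a price taker requires P·MP_L = w: 6·3·L^(-1/2) = 2.
So L^(-1/2) = 1/9, which gives L = 81.

L* = 81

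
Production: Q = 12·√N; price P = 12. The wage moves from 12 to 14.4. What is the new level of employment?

From P·MP_N = w with MP_N = 6·N^(-1/2), the labor demand is N(w) = (72/w)^(2).
At w = 12: N = 36. At w = 14.4: N = 25.

N* = 25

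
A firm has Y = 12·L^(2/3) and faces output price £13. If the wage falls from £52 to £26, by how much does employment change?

From P·MP_L = w with MP_L = 8·L^(-1/3), the labor demand is L(w) = (104/w)^(3).
At w = 52: L = 8. At w = 26: L = 64.
ΔL = 64 − 8 = 56.

ΔL = 56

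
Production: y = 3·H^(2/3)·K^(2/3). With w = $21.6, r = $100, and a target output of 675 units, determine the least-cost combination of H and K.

Cost minimization requires the marginal rate of technical substitution to equal the input-price ratio: MP_H/MP_K = w/r.
Here MP_H/MP_K = (2/3)·(K/H)/(2/3) = (K/H). Setting this equal to 21.6/100 = 0.216 gives K = 0.216H.
Substituting into y = 675: 3·H^(2/3)·(0.216H)^(2/3) = 675.
Solving, H = 125 and K = 27.

H* = 125, K* = 27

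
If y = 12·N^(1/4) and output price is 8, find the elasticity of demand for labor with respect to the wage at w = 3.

MP_N = (1/4)·12·N^(-3/4), so P·MP_N = w gives 24·N^(-3/4) = w.
Solving, N(w) = (24/w)^(4/3). This is a constant-elasticity form: N ∝ w^(−4/3), so ε = −4/3.

ε = -4/3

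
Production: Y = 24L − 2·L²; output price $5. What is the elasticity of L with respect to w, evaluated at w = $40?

ε = -0.5

From P·MP_L = w with MP_L = 24 − 4L, labor demand is L(w) = (24 − w/5)/4.
dL/dw = −1/(20) = -0.05.
At w = 40, L = 4, so ε = (dL/dw)·(w/L) = (-0.05)·(40/4) = -0.5.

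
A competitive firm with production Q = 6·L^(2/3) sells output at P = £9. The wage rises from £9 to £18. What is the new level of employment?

From P·MP_L = w with MP_L = 4·L^(-1/3), the labor demand is L(w) = (36/w)^(3).
At w = 9: L = 64. At w = 18: L = 8.

L* = 8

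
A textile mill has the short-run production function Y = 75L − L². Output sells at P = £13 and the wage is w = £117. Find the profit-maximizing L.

The marginal product of L is MP_L = 75 − 2L.
A price-taking firm hires until the value of the marginal product equals the wage: P·MP_L = w, so 13·(75 − 2L) = 117.
Then 75 − 2L = 9, giving L = 33.

L* = 33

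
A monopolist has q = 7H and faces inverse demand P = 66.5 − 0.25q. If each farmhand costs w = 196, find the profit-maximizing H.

Marginal revenue from the inverse demand is MR = 66.5 − 0.5q.
The marginal product is MP_H = 7.
A monopolist hires until marginal revenue product equals the wage: MR·MP_H = w.
(66.5 − 3.5H)·7 = 196, so H = 11.

H* = 11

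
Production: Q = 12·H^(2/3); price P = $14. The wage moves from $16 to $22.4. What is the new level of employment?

H* = 125

From P·MP_H = w with MP_H = 8·H^(-1/3), the labor demand is H(w) = (112/w)^(3).
At w = 16: H = 343. At w = 22.4: H = 125.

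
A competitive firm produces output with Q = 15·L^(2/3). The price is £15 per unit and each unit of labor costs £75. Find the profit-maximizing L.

MP_L = (2/3)·15·L^(-1/3) = 10·L^(-1/3).
Profit maximization for a price taker requires P·MP_L = w: 15·10·L^(-1/3) = 75.
So L^(-1/3) = 0.5, which gives L = 8.

L* = 8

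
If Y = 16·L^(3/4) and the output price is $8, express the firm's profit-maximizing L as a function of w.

L(w) = (96/w)^(4)

MP_L = (3/4)·16·L^(-1/4) = 12·L^(-1/4).
Setting P·MP_L = w: 96·L^(-1/4) = w.
Solving for L: L^(-1/4) = w/96, so L = (96/w)^(4).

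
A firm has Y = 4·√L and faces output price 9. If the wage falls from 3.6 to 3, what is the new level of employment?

L* = 36

From P·MP_L = w with MP_L = 2·L^(-1/2), the labor demand is L(w) = (18/w)^(2).
At w = 3.6: L = 25. At w = 3: L = 36.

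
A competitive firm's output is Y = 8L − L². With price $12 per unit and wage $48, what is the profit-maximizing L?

The marginal product of L is MP_L = 8 − 2L.
A price-taking firm hires until the value of the marginal product equals the wage: P·MP_L = w, so 12·(8 − 2L) = 48.
Then 8 − 2L = 4, giving L = 2.

L* = 2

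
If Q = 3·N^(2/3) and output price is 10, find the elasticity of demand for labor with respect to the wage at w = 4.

ε = -3

MP_N = (2/3)·3·N^(-1/3), so P·MP_N = w gives 20·N^(-1/3) = w.
Solving, N(w) = (20/w)^(3). This is a constant-elasticity form: N ∝ w^(−3), so ε = −3.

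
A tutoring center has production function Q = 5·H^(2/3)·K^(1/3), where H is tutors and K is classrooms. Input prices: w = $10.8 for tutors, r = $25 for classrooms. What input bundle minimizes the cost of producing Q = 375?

H* = 125, K* = 27

Cost minimization requires the marginal rate of technical substitution to equal the input-price ratio: MP_H/MP_K = w/r.
Here MP_H/MP_K = (2/3)·(K/H)/(1/3) = 2·(K/H). Setting this equal to 10.8/25 = 0.432 gives K = 0.216H.
Substituting into Q = 375: 5·H^(2/3)·(0.216H)^(1/3) = 375.
Solving, H = 125 and K = 27.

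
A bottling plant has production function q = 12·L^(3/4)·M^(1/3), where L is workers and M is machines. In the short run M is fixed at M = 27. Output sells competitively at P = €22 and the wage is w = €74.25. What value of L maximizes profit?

L* = 4096

With M = 27, MP_L = (3/4)·12·L^(-1/4)·27^(1/3) = 27·L^(-1/4).
Profit maximization for a price taker requires P·MP_L = w: 22·27·L^(-1/4) = 74.25.
So L^(-1/4) = 0.125, which gives L = 4096.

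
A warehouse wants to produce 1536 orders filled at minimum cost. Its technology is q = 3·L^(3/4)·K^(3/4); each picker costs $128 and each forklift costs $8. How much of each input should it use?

L* = 16, K* = 256

Cost minimization requires the marginal rate of technical substitution to equal the input-price ratio: MP_L/MP_K = w/r.
Here MP_L/MP_K = (3/4)·(K/L)/(3/4) = (K/L). Setting this equal to 128/8 = 16 gives K = 16L.
Substituting into q = 1536: 3·L^(3/4)·(16L)^(3/4) = 1536.
Solving, L = 16 and K = 256.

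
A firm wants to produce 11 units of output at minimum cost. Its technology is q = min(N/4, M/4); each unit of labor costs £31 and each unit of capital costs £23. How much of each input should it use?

With a fixed-proportions technology, the cost-minimizing bundle uses no slack in either input: N/4 = M/4 = q.
So N = 4·11 = 44 and M = 4·11 = 44.

N* = 44, M* = 44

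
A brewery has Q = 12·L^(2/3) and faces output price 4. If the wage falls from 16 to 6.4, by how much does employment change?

From P·MP_L = w with MP_L = 8·L^(-1/3), the labor demand is L(w) = (32/w)^(3).
At w = 16: L = 8. At w = 6.4: L = 125.
ΔL = 125 − 8 = 117.

ΔL = 117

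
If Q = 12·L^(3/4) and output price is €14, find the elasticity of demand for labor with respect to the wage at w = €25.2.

ε = -4

MP_L = (3/4)·12·L^(-1/4), so P·MP_L = w gives 126·L^(-1/4) = w.
Solving, L(w) = (126/w)^(4). This is a constant-elasticity form: L ∝ w^(−4), so ε = −4.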